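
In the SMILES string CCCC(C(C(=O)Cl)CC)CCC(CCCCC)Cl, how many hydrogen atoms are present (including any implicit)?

Hydrogens are implicit in SMILES; fill each atom to its normal valence:
  9 × C: 2 H each → 18
  3 × C: 3 H each → 9
  3 × C: 1 H each → 3
  2 × Cl: no H
  1 × C: no H
  1 × O: no H
  Total hydrogens = 30.

30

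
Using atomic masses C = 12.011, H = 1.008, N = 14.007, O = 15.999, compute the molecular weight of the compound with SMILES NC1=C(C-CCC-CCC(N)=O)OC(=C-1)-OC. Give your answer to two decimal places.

240.30

Molecular formula: C12H20N2O3.
M = 12×12.011 + 20×1.008 + 2×14.007 + 3×15.999 = 240.30 g/mol.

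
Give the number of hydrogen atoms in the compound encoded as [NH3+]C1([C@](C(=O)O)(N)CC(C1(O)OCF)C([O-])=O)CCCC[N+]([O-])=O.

Hydrogens are implicit in SMILES; fill each atom to its normal valence:
  6 × C: 2 H each → 12
  5 × C: no H
  4 × O: no H
  2 × O: 1 H each → 2
  2 × O (charge -1): no H
  1 × C: 1 H
  1 × F: no H
  1 × N (charge +1): 3 H
  1 × N: 2 H
  1 × N (charge +1): no H
  Total hydrogens = 20.

20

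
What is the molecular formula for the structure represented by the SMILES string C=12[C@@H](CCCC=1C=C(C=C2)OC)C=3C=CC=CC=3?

C17H18O

Heavy atoms from the SMILES: 17 C, 1 O.
Implicit hydrogens by atom environment:
  8 × C (aromatic): 1 H each → 8
  4 × C (aromatic): no H
  3 × C: 2 H each → 6
  1 × C: 3 H
  1 × C: 1 H
  1 × O: no H
  Total hydrogens = 18.
Molecular formula: C17H18O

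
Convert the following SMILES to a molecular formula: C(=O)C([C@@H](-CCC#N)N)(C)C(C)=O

C9H14N2O2

Heavy atoms from the SMILES: 9 C, 2 N, 2 O.
Implicit hydrogens by atom environment:
  3 × C: no H
  2 × C: 3 H each → 6
  2 × C: 2 H each → 4
  2 × C: 1 H each → 2
  2 × O: no H
  1 × N: 2 H
  1 × N: no H
  Total hydrogens = 14.
Molecular formula: C9H14N2O2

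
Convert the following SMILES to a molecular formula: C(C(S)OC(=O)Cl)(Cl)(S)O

C3H4Cl2O3S2

Heavy atoms from the SMILES: 3 C, 2 Cl, 3 O, 2 S.
Implicit hydrogens by atom environment:
  2 × C: no H
  2 × Cl: no H
  2 × O: no H
  2 × S: 1 H each → 2
  1 × C: 1 H
  1 × O: 1 H
  Total hydrogens = 4.
Molecular formula: C3H4Cl2O3S2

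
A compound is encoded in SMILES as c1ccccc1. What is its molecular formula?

Heavy atoms from the SMILES: 6 C.
Implicit hydrogens by atom environment:
  6 × C (aromatic): 1 H each → 6
  Total hydrogens = 6.
Molecular formula: C6H6

C6H6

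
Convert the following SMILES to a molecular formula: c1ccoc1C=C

Heavy atoms from the SMILES: 6 C, 1 O.
Implicit hydrogens by atom environment:
  3 × C (aromatic): 1 H each → 3
  1 × C: 2 H
  1 × C: 1 H
  1 × C (aromatic): no H
  1 × O (aromatic): no H
  Total hydrogens = 6.
Molecular formula: C6H6O

C6H6O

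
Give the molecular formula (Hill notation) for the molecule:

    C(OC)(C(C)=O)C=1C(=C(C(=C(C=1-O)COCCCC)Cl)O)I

Heavy atoms from the SMILES: 15 C, 1 Cl, 1 I, 5 O.
Implicit hydrogens by atom environment:
  6 × C (aromatic): no H
  4 × C: 2 H each → 8
  3 × C: 3 H each → 9
  3 × O: no H
  2 × O: 1 H each → 2
  1 × C: 1 H
  1 × C: no H
  1 × Cl: no H
  1 × I: no H
  Total hydrogens = 20.
Molecular formula: C15H20ClIO5

C15H20ClIO5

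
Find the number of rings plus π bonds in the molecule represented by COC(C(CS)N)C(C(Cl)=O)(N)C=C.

Molecular formula from the SMILES: C8H15ClN2O2S.
DoU = (2C + 2 + N − H − X)/2 = (2·8 + 2 + 2 − 15 − 1)/2 = 4/2 = 2.
(Structurally: 0 ring(s) + 2 π bond(s) = 2.)

2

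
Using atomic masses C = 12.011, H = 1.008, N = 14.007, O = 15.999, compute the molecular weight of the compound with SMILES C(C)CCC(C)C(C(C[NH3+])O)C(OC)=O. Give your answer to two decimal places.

Molecular formula: C11H24NO3+.
M = 11×12.011 + 24×1.008 + 1×14.007 + 3×15.999 = 218.32 g/mol.

218.32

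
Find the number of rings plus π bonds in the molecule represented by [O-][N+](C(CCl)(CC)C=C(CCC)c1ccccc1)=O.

Molecular formula from the SMILES: C15H20ClNO2.
DoU = (2C + 2 + N − H − X)/2 = (2·15 + 2 + 1 − 20 − 1)/2 = 12/2 = 6.
(Structurally: 1 ring(s) + 5 π bond(s) = 6.)

6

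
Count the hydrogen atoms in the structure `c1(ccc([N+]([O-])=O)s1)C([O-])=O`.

2

Hydrogens are implicit in SMILES; fill each atom to its normal valence:
  2 × C (aromatic): 1 H each → 2
  2 × C (aromatic): no H
  2 × O: no H
  2 × O (charge -1): no H
  1 × C: no H
  1 × N (charge +1): no H
  1 × S (aromatic): no H
  Total hydrogens = 2.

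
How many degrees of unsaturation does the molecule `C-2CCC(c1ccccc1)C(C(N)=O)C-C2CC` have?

6

Molecular formula from the SMILES: C16H23NO.
DoU = (2C + 2 + N − H − X)/2 = (2·16 + 2 + 1 − 23 − 0)/2 = 12/2 = 6.
(Structurally: 2 ring(s) + 4 π bond(s) = 6.)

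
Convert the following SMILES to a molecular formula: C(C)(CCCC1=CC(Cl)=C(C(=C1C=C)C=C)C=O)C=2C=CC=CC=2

Heavy atoms from the SMILES: 22 C, 1 Cl, 1 O.
Implicit hydrogens by atom environment:
  6 × C (aromatic): 1 H each → 6
  6 × C (aromatic): no H
  5 × C: 2 H each → 10
  4 × C: 1 H each → 4
  1 × C: 3 H
  1 × Cl: no H
  1 × O: no H
  Total hydrogens = 23.
Molecular formula: C22H23ClO

C22H23ClO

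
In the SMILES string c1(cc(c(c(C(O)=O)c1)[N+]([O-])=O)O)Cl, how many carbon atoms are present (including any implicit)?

7

The symbol for carbon appears 7 times in the SMILES. Lowercase c denotes aromatic carbon and counts toward C.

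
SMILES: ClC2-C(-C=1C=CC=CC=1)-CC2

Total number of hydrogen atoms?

Hydrogens are implicit in SMILES; fill each atom to its normal valence:
  5 × C (aromatic): 1 H each → 5
  2 × C: 2 H each → 4
  2 × C: 1 H each → 2
  1 × C (aromatic): no H
  1 × Cl: no H
  Total hydrogens = 11.

11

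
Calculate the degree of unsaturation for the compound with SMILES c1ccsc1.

Molecular formula from the SMILES: C4H4S.
DoU = (2C + 2 + N − H − X)/2 = (2·4 + 2 + 0 − 4 − 0)/2 = 6/2 = 3.
(Structurally: 1 ring(s) + 2 π bond(s) = 3.)

3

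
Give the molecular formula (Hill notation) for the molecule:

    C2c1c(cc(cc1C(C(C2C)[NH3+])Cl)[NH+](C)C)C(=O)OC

[C15H23ClN2O2]2+

Heavy atoms from the SMILES: 15 C, 1 Cl, 2 N, 2 O.
Implicit hydrogens by atom environment:
  4 × C: 3 H each → 12
  4 × C (aromatic): no H
  3 × C: 1 H each → 3
  2 × C (aromatic): 1 H each → 2
  2 × O: no H
  1 × C: 2 H
  1 × C: no H
  1 × Cl: no H
  1 × N (charge +1): 3 H
  1 × N (charge +1): 1 H
  Total hydrogens = 23.
Net charge +2.
Molecular formula: [C15H23ClN2O2]2+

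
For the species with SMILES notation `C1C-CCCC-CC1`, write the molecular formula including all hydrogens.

Heavy atoms from the SMILES: 8 C.
Implicit hydrogens by atom environment:
  8 × C: 2 H each → 16
  Total hydrogens = 16.
Molecular formula: C8H16

C8H16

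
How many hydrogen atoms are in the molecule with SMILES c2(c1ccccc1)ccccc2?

Hydrogens are implicit in SMILES; fill each atom to its normal valence:
  10 × C (aromatic): 1 H each → 10
  2 × C (aromatic): no H
  Total hydrogens = 10.

10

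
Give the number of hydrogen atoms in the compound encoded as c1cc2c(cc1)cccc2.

Hydrogens are implicit in SMILES; fill each atom to its normal valence:
  8 × C (aromatic): 1 H each → 8
  2 × C (aromatic): no H
  Total hydrogens = 8.

8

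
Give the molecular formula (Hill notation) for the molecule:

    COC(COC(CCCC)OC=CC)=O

C11H20O4

Heavy atoms from the SMILES: 11 C, 4 O.
Implicit hydrogens by atom environment:
  4 × C: 2 H each → 8
  4 × O: no H
  3 × C: 3 H each → 9
  3 × C: 1 H each → 3
  1 × C: no H
  Total hydrogens = 20.
Molecular formula: C11H20O4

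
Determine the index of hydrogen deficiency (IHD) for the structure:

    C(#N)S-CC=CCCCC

Molecular formula from the SMILES: C8H13NS.
DoU = (2C + 2 + N − H − X)/2 = (2·8 + 2 + 1 − 13 − 0)/2 = 6/2 = 3.
(Structurally: 0 ring(s) + 3 π bond(s) = 3.)

3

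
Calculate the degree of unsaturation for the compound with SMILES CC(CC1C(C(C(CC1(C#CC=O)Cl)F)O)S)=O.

5

Molecular formula from the SMILES: C12H14ClFO3S.
DoU = (2C + 2 + N − H − X)/2 = (2·12 + 2 + 0 − 14 − 2)/2 = 10/2 = 5.
(Structurally: 1 ring(s) + 4 π bond(s) = 5.)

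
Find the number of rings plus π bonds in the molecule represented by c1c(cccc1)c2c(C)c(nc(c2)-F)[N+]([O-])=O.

9

Molecular formula from the SMILES: C12H9FN2O2.
DoU = (2C + 2 + N − H − X)/2 = (2·12 + 2 + 2 − 9 − 1)/2 = 18/2 = 9.
(Structurally: 2 ring(s) + 7 π bond(s) = 9.)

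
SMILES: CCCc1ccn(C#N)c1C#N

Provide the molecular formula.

C9H9N3

Heavy atoms from the SMILES: 9 C, 3 N.
Implicit hydrogens by atom environment:
  2 × C: 2 H each → 4
  2 × C (aromatic): 1 H each → 2
  2 × C (aromatic): no H
  2 × C: no H
  2 × N: no H
  1 × C: 3 H
  1 × N (aromatic): no H
  Total hydrogens = 9.
Molecular formula: C9H9N3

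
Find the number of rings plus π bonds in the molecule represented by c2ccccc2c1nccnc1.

8

Molecular formula from the SMILES: C10H8N2.
DoU = (2C + 2 + N − H − X)/2 = (2·10 + 2 + 2 − 8 − 0)/2 = 16/2 = 8.
(Structurally: 2 ring(s) + 6 π bond(s) = 8.)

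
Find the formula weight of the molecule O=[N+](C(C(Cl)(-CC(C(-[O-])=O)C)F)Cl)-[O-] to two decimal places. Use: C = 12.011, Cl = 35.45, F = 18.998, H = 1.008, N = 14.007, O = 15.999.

Molecular formula: C6H7Cl2FNO4-.
M = 6×12.011 + 2×35.45 + 1×18.998 + 7×1.008 + 1×14.007 + 4×15.999 = 247.02 g/mol.

247.02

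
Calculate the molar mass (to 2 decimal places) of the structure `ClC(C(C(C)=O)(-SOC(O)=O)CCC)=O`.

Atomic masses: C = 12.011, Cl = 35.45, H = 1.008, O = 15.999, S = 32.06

254.68

Molecular formula: C8H11ClO5S.
M = 8×12.011 + 1×35.45 + 11×1.008 + 5×15.999 + 1×32.06 = 254.68 g/mol.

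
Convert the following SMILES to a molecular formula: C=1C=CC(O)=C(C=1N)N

Heavy atoms from the SMILES: 6 C, 2 N, 1 O.
Implicit hydrogens by atom environment:
  3 × C (aromatic): 1 H each → 3
  3 × C (aromatic): no H
  2 × N: 2 H each → 4
  1 × O: 1 H
  Total hydrogens = 8.
Molecular formula: C6H8N2O

C6H8N2O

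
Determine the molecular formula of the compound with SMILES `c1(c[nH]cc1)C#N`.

C5H4N2

Heavy atoms from the SMILES: 5 C, 2 N.
Implicit hydrogens by atom environment:
  3 × C (aromatic): 1 H each → 3
  1 × C (aromatic): no H
  1 × C: no H
  1 × N (aromatic): 1 H
  1 × N: no H
  Total hydrogens = 4.
Molecular formula: C5H4N2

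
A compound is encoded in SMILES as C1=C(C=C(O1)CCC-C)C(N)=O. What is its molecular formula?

Heavy atoms from the SMILES: 9 C, 1 N, 2 O.
Implicit hydrogens by atom environment:
  3 × C: 2 H each → 6
  2 × C (aromatic): 1 H each → 2
  2 × C (aromatic): no H
  1 × C: 3 H
  1 × C: no H
  1 × N: 2 H
  1 × O (aromatic): no H
  1 × O: no H
  Total hydrogens = 13.
Molecular formula: C9H13NO2

C9H13NO2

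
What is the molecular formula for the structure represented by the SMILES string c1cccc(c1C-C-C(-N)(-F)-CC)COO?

C12H18FNO2

Heavy atoms from the SMILES: 12 C, 1 F, 1 N, 2 O.
Implicit hydrogens by atom environment:
  4 × C: 2 H each → 8
  4 × C (aromatic): 1 H each → 4
  2 × C (aromatic): no H
  1 × C: 3 H
  1 × C: no H
  1 × F: no H
  1 × N: 2 H
  1 × O: 1 H
  1 × O: no H
  Total hydrogens = 18.
Molecular formula: C12H18FNO2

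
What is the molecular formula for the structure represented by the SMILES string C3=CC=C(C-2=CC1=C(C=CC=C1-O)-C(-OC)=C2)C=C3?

C17H14O2

Heavy atoms from the SMILES: 17 C, 2 O.
Implicit hydrogens by atom environment:
  10 × C (aromatic): 1 H each → 10
  6 × C (aromatic): no H
  1 × C: 3 H
  1 × O: 1 H
  1 × O: no H
  Total hydrogens = 14.
Molecular formula: C17H14O2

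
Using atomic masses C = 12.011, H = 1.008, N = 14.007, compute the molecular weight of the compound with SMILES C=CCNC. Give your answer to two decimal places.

71.12

Molecular formula: C4H9N.
M = 4×12.011 + 9×1.008 + 1×14.007 = 71.12 g/mol.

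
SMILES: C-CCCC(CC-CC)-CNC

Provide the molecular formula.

Heavy atoms from the SMILES: 11 C, 1 N.
Implicit hydrogens by atom environment:
  7 × C: 2 H each → 14
  3 × C: 3 H each → 9
  1 × C: 1 H
  1 × N: 1 H
  Total hydrogens = 25.
Molecular formula: C11H25N

C11H25N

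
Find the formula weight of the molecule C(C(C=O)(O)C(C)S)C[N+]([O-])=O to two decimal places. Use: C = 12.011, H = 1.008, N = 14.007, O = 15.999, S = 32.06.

193.22

Molecular formula: C6H11NO4S.
M = 6×12.011 + 11×1.008 + 1×14.007 + 4×15.999 + 1×32.06 = 193.22 g/mol.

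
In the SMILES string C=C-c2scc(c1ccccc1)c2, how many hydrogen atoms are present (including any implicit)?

Hydrogens are implicit in SMILES; fill each atom to its normal valence:
  7 × C (aromatic): 1 H each → 7
  3 × C (aromatic): no H
  1 × C: 2 H
  1 × C: 1 H
  1 × S (aromatic): no H
  Total hydrogens = 10.

10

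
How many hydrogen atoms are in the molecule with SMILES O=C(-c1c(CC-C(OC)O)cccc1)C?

16

Hydrogens are implicit in SMILES; fill each atom to its normal valence:
  4 × C (aromatic): 1 H each → 4
  2 × C: 3 H each → 6
  2 × C: 2 H each → 4
  2 × C (aromatic): no H
  2 × O: no H
  1 × C: 1 H
  1 × C: no H
  1 × O: 1 H
  Total hydrogens = 16.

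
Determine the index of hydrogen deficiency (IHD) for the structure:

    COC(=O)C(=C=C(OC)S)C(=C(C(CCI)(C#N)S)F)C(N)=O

7

Molecular formula from the SMILES: C13H14FIN2O4S2.
DoU = (2C + 2 + N − H − X)/2 = (2·13 + 2 + 2 − 14 − 2)/2 = 14/2 = 7.
(Structurally: 0 ring(s) + 7 π bond(s) = 7.)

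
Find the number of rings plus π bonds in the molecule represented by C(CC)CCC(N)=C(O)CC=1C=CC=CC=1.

5

Molecular formula from the SMILES: C14H21NO.
DoU = (2C + 2 + N − H − X)/2 = (2·14 + 2 + 1 − 21 − 0)/2 = 10/2 = 5.
(Structurally: 1 ring(s) + 4 π bond(s) = 5.)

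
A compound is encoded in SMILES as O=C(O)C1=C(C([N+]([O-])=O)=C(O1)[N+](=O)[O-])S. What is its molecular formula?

Heavy atoms from the SMILES: 5 C, 2 N, 7 O, 1 S.
Implicit hydrogens by atom environment:
  4 × C (aromatic): no H
  3 × O: no H
  2 × N (charge +1): no H
  2 × O (charge -1): no H
  1 × C: no H
  1 × O: 1 H
  1 × O (aromatic): no H
  1 × S: 1 H
  Total hydrogens = 2.
Molecular formula: C5H2N2O7S

C5H2N2O7S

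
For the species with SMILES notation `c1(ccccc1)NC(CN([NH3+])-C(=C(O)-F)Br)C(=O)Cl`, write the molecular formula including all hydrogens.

C11H13BrClFN3O2+

Heavy atoms from the SMILES: 1 Br, 11 C, 1 Cl, 1 F, 3 N, 2 O.
Implicit hydrogens by atom environment:
  5 × C (aromatic): 1 H each → 5
  3 × C: no H
  1 × Br: no H
  1 × C: 2 H
  1 × C: 1 H
  1 × C (aromatic): no H
  1 × Cl: no H
  1 × F: no H
  1 × N (charge +1): 3 H
  1 × N: 1 H
  1 × N: no H
  1 × O: 1 H
  1 × O: no H
  Total hydrogens = 13.
Net charge +1.
Molecular formula: C11H13BrClFN3O2+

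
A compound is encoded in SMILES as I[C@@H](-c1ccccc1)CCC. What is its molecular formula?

C10H13I

Heavy atoms from the SMILES: 10 C, 1 I.
Implicit hydrogens by atom environment:
  5 × C (aromatic): 1 H each → 5
  2 × C: 2 H each → 4
  1 × C: 3 H
  1 × C: 1 H
  1 × C (aromatic): no H
  1 × I: no H
  Total hydrogens = 13.
Molecular formula: C10H13I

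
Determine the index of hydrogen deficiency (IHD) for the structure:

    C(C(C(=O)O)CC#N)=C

Molecular formula from the SMILES: C6H7NO2.
DoU = (2C + 2 + N − H − X)/2 = (2·6 + 2 + 1 − 7 − 0)/2 = 8/2 = 4.
(Structurally: 0 ring(s) + 4 π bond(s) = 4.)

4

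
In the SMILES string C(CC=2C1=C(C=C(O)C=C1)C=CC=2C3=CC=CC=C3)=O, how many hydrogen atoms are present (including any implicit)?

14

Hydrogens are implicit in SMILES; fill each atom to its normal valence:
  10 × C (aromatic): 1 H each → 10
  6 × C (aromatic): no H
  1 × C: 2 H
  1 × C: 1 H
  1 × O: 1 H
  1 × O: no H
  Total hydrogens = 14.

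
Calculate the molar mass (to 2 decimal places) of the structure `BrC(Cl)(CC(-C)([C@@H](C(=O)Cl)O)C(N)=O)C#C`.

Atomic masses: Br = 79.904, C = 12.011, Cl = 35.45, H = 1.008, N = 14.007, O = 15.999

330.99

Molecular formula: C9H10BrCl2NO3.
M = 1×79.904 + 9×12.011 + 2×35.45 + 10×1.008 + 1×14.007 + 3×15.999 = 330.99 g/mol.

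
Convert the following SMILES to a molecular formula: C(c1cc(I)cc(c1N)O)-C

Heavy atoms from the SMILES: 8 C, 1 I, 1 N, 1 O.
Implicit hydrogens by atom environment:
  4 × C (aromatic): no H
  2 × C (aromatic): 1 H each → 2
  1 × C: 3 H
  1 × C: 2 H
  1 × I: no H
  1 × N: 2 H
  1 × O: 1 H
  Total hydrogens = 10.
Molecular formula: C8H10INO

C8H10INO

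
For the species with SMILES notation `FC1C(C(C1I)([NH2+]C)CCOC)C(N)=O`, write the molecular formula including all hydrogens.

C9H17FIN2O2+

Heavy atoms from the SMILES: 9 C, 1 F, 1 I, 2 N, 2 O.
Implicit hydrogens by atom environment:
  3 × C: 1 H each → 3
  2 × C: 3 H each → 6
  2 × C: 2 H each → 4
  2 × C: no H
  2 × O: no H
  1 × F: no H
  1 × I: no H
  1 × N (charge +1): 2 H
  1 × N: 2 H
  Total hydrogens = 17.
Net charge +1.
Molecular formula: C9H17FIN2O2+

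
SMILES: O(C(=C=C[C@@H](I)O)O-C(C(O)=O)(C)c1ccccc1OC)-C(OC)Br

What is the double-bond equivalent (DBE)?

Molecular formula from the SMILES: C16H18BrIO7.
DoU = (2C + 2 + N − H − X)/2 = (2·16 + 2 + 0 − 18 − 2)/2 = 14/2 = 7.
(Structurally: 1 ring(s) + 6 π bond(s) = 7.)

7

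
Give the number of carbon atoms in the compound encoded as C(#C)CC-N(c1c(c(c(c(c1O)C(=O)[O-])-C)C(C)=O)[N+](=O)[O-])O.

14

The symbol for carbon appears 14 times in the SMILES. Lowercase c denotes aromatic carbon and counts toward C.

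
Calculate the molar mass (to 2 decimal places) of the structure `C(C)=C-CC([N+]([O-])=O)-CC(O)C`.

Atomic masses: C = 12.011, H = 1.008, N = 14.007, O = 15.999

Molecular formula: C8H15NO3.
M = 8×12.011 + 15×1.008 + 1×14.007 + 3×15.999 = 173.21 g/mol.

173.21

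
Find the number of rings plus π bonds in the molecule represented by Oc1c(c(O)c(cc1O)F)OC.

4

Molecular formula from the SMILES: C7H7FO4.
DoU = (2C + 2 + N − H − X)/2 = (2·7 + 2 + 0 − 7 − 1)/2 = 8/2 = 4.
(Structurally: 1 ring(s) + 3 π bond(s) = 4.)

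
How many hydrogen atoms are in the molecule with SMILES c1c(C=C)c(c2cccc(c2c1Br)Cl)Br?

7

Hydrogens are implicit in SMILES; fill each atom to its normal valence:
  6 × C (aromatic): no H
  4 × C (aromatic): 1 H each → 4
  2 × Br: no H
  1 × C: 2 H
  1 × C: 1 H
  1 × Cl: no H
  Total hydrogens = 7.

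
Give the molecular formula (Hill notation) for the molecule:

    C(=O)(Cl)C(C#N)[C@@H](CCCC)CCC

C11H18ClNO

Heavy atoms from the SMILES: 11 C, 1 Cl, 1 N, 1 O.
Implicit hydrogens by atom environment:
  5 × C: 2 H each → 10
  2 × C: 3 H each → 6
  2 × C: 1 H each → 2
  2 × C: no H
  1 × Cl: no H
  1 × N: no H
  1 × O: no H
  Total hydrogens = 18.
Molecular formula: C11H18ClNO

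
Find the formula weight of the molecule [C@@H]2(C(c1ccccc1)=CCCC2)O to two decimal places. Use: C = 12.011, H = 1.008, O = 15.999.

174.24

Molecular formula: C12H14O.
M = 12×12.011 + 14×1.008 + 1×15.999 = 174.24 g/mol.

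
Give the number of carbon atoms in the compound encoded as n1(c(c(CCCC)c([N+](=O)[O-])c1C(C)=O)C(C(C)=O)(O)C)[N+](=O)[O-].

The symbol for carbon appears 14 times in the SMILES. Lowercase c denotes aromatic carbon and counts toward C.

14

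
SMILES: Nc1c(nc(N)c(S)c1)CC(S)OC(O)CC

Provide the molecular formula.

C10H17N3O2S2

Heavy atoms from the SMILES: 10 C, 3 N, 2 O, 2 S.
Implicit hydrogens by atom environment:
  4 × C (aromatic): no H
  2 × C: 2 H each → 4
  2 × C: 1 H each → 2
  2 × N: 2 H each → 4
  2 × S: 1 H each → 2
  1 × C: 3 H
  1 × C (aromatic): 1 H
  1 × N (aromatic): no H
  1 × O: 1 H
  1 × O: no H
  Total hydrogens = 17.
Molecular formula: C10H17N3O2S2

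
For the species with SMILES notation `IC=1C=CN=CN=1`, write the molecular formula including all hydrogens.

Heavy atoms from the SMILES: 4 C, 1 I, 2 N.
Implicit hydrogens by atom environment:
  3 × C (aromatic): 1 H each → 3
  2 × N (aromatic): no H
  1 × C (aromatic): no H
  1 × I: no H
  Total hydrogens = 3.
Molecular formula: C4H3IN2

C4H3IN2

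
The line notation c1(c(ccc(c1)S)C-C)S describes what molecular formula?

Heavy atoms from the SMILES: 8 C, 2 S.
Implicit hydrogens by atom environment:
  3 × C (aromatic): 1 H each → 3
  3 × C (aromatic): no H
  2 × S: 1 H each → 2
  1 × C: 3 H
  1 × C: 2 H
  Total hydrogens = 10.
Molecular formula: C8H10S2

C8H10S2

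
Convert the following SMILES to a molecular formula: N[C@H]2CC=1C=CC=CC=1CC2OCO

Heavy atoms from the SMILES: 11 C, 1 N, 2 O.
Implicit hydrogens by atom environment:
  4 × C (aromatic): 1 H each → 4
  3 × C: 2 H each → 6
  2 × C: 1 H each → 2
  2 × C (aromatic): no H
  1 × N: 2 H
  1 × O: 1 H
  1 × O: no H
  Total hydrogens = 15.
Molecular formula: C11H15NO2

C11H15NO2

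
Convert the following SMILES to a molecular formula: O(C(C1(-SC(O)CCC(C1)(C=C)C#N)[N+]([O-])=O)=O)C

C11H14N2O5S

Heavy atoms from the SMILES: 11 C, 2 N, 5 O, 1 S.
Implicit hydrogens by atom environment:
  4 × C: 2 H each → 8
  4 × C: no H
  3 × O: no H
  2 × C: 1 H each → 2
  1 × C: 3 H
  1 × N: no H
  1 × N (charge +1): no H
  1 × O: 1 H
  1 × O (charge -1): no H
  1 × S: no H
  Total hydrogens = 14.
Molecular formula: C11H14N2O5S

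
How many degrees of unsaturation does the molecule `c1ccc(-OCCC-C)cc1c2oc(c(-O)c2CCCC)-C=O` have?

8

Molecular formula from the SMILES: C19H24O4.
DoU = (2C + 2 + N − H − X)/2 = (2·19 + 2 + 0 − 24 − 0)/2 = 16/2 = 8.
(Structurally: 2 ring(s) + 6 π bond(s) = 8.)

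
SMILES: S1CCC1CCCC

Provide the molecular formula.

Heavy atoms from the SMILES: 7 C, 1 S.
Implicit hydrogens by atom environment:
  5 × C: 2 H each → 10
  1 × C: 3 H
  1 × C: 1 H
  1 × S: no H
  Total hydrogens = 14.
Molecular formula: C7H14S

C7H14S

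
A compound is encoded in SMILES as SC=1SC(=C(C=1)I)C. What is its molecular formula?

C5H5IS2

Heavy atoms from the SMILES: 5 C, 1 I, 2 S.
Implicit hydrogens by atom environment:
  3 × C (aromatic): no H
  1 × C: 3 H
  1 × C (aromatic): 1 H
  1 × I: no H
  1 × S: 1 H
  1 × S (aromatic): no H
  Total hydrogens = 5.
Molecular formula: C5H5IS2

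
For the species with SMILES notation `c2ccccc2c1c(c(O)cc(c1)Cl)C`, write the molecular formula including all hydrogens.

C13H11ClO

Heavy atoms from the SMILES: 13 C, 1 Cl, 1 O.
Implicit hydrogens by atom environment:
  7 × C (aromatic): 1 H each → 7
  5 × C (aromatic): no H
  1 × C: 3 H
  1 × Cl: no H
  1 × O: 1 H
  Total hydrogens = 11.
Molecular formula: C13H11ClO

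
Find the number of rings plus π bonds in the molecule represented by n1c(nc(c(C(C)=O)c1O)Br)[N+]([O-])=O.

6

Molecular formula from the SMILES: C6H4BrN3O4.
DoU = (2C + 2 + N − H − X)/2 = (2·6 + 2 + 3 − 4 − 1)/2 = 12/2 = 6.
(Structurally: 1 ring(s) + 5 π bond(s) = 6.)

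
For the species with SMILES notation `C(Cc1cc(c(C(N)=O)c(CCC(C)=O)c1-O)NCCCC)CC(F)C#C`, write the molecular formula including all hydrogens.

C21H29FN2O3

Heavy atoms from the SMILES: 21 C, 1 F, 2 N, 3 O.
Implicit hydrogens by atom environment:
  8 × C: 2 H each → 16
  5 × C (aromatic): no H
  3 × C: no H
  2 × C: 3 H each → 6
  2 × C: 1 H each → 2
  2 × O: no H
  1 × C (aromatic): 1 H
  1 × F: no H
  1 × N: 2 H
  1 × N: 1 H
  1 × O: 1 H
  Total hydrogens = 29.
Molecular formula: C21H29FN2O3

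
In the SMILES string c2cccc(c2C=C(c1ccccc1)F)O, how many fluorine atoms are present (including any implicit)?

1

The symbol for fluorine appears 1 time in the SMILES.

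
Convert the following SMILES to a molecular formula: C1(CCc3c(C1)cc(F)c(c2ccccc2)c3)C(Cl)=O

C17H14ClFO

Heavy atoms from the SMILES: 17 C, 1 Cl, 1 F, 1 O.
Implicit hydrogens by atom environment:
  7 × C (aromatic): 1 H each → 7
  5 × C (aromatic): no H
  3 × C: 2 H each → 6
  1 × C: 1 H
  1 × C: no H
  1 × Cl: no H
  1 × F: no H
  1 × O: no H
  Total hydrogens = 14.
Molecular formula: C17H14ClFO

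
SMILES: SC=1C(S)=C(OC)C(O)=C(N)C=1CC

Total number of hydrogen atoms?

Hydrogens are implicit in SMILES; fill each atom to its normal valence:
  6 × C (aromatic): no H
  2 × C: 3 H each → 6
  2 × S: 1 H each → 2
  1 × C: 2 H
  1 × N: 2 H
  1 × O: 1 H
  1 × O: no H
  Total hydrogens = 13.

13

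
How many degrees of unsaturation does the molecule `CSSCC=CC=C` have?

Molecular formula from the SMILES: C6H10S2.
DoU = (2C + 2 + N − H − X)/2 = (2·6 + 2 + 0 − 10 − 0)/2 = 4/2 = 2.
(Structurally: 0 ring(s) + 2 π bond(s) = 2.)

2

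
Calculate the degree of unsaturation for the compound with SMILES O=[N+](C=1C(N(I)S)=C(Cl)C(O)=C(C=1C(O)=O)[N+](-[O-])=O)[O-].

7

Molecular formula from the SMILES: C7H3ClIN3O7S.
DoU = (2C + 2 + N − H − X)/2 = (2·7 + 2 + 3 − 3 − 2)/2 = 14/2 = 7.
(Structurally: 1 ring(s) + 6 π bond(s) = 7.)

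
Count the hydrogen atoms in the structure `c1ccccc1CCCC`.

Hydrogens are implicit in SMILES; fill each atom to its normal valence:
  5 × C (aromatic): 1 H each → 5
  3 × C: 2 H each → 6
  1 × C: 3 H
  1 × C (aromatic): no H
  Total hydrogens = 14.

14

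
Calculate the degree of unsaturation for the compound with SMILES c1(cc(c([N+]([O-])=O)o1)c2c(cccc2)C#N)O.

Molecular formula from the SMILES: C11H6N2O4.
DoU = (2C + 2 + N − H − X)/2 = (2·11 + 2 + 2 − 6 − 0)/2 = 20/2 = 10.
(Structurally: 2 ring(s) + 8 π bond(s) = 10.)

10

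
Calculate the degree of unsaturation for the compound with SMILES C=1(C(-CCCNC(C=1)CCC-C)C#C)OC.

Molecular formula from the SMILES: C14H23NO.
DoU = (2C + 2 + N − H − X)/2 = (2·14 + 2 + 1 − 23 − 0)/2 = 8/2 = 4.
(Structurally: 1 ring(s) + 3 π bond(s) = 4.)

4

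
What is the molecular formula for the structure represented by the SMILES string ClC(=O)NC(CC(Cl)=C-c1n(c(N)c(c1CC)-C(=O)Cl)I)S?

C12H13Cl3IN3O2S

Heavy atoms from the SMILES: 12 C, 3 Cl, 1 I, 3 N, 2 O, 1 S.
Implicit hydrogens by atom environment:
  4 × C (aromatic): no H
  3 × C: no H
  3 × Cl: no H
  2 × C: 2 H each → 4
  2 × C: 1 H each → 2
  2 × O: no H
  1 × C: 3 H
  1 × I: no H
  1 × N: 2 H
  1 × N: 1 H
  1 × N (aromatic): no H
  1 × S: 1 H
  Total hydrogens = 13.
Molecular formula: C12H13Cl3IN3O2S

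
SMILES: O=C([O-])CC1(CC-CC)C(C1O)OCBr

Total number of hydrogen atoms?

Hydrogens are implicit in SMILES; fill each atom to its normal valence:
  5 × C: 2 H each → 10
  2 × C: 1 H each → 2
  2 × C: no H
  2 × O: no H
  1 × Br: no H
  1 × C: 3 H
  1 × O: 1 H
  1 × O (charge -1): no H
  Total hydrogens = 16.

16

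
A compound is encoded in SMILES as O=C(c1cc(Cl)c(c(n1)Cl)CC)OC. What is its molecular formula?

Heavy atoms from the SMILES: 9 C, 2 Cl, 1 N, 2 O.
Implicit hydrogens by atom environment:
  4 × C (aromatic): no H
  2 × C: 3 H each → 6
  2 × Cl: no H
  2 × O: no H
  1 × C: 2 H
  1 × C (aromatic): 1 H
  1 × C: no H
  1 × N (aromatic): no H
  Total hydrogens = 9.
Molecular formula: C9H9Cl2NO2

C9H9Cl2NO2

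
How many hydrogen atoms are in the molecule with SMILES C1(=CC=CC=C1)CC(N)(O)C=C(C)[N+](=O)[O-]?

Hydrogens are implicit in SMILES; fill each atom to its normal valence:
  5 × C (aromatic): 1 H each → 5
  2 × C: no H
  1 × C: 3 H
  1 × C: 2 H
  1 × C: 1 H
  1 × C (aromatic): no H
  1 × N: 2 H
  1 × N (charge +1): no H
  1 × O: 1 H
  1 × O: no H
  1 × O (charge -1): no H
  Total hydrogens = 14.

14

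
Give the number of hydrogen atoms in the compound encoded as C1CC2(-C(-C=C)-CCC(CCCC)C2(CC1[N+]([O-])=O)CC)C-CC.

Hydrogens are implicit in SMILES; fill each atom to its normal valence:
  12 × C: 2 H each → 24
  4 × C: 1 H each → 4
  3 × C: 3 H each → 9
  2 × C: no H
  1 × N (charge +1): no H
  1 × O: no H
  1 × O (charge -1): no H
  Total hydrogens = 37.

37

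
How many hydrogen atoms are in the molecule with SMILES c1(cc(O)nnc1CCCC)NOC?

Hydrogens are implicit in SMILES; fill each atom to its normal valence:
  3 × C: 2 H each → 6
  3 × C (aromatic): no H
  2 × C: 3 H each → 6
  2 × N (aromatic): no H
  1 × C (aromatic): 1 H
  1 × N: 1 H
  1 × O: 1 H
  1 × O: no H
  Total hydrogens = 15.

15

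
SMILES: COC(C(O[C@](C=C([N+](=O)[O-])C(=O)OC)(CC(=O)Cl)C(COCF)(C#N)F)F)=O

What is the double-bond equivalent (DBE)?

7

Molecular formula from the SMILES: C14H14ClF3N2O9.
DoU = (2C + 2 + N − H − X)/2 = (2·14 + 2 + 2 − 14 − 4)/2 = 14/2 = 7.
(Structurally: 0 ring(s) + 7 π bond(s) = 7.)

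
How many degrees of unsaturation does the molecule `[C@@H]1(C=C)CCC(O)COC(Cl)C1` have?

2

Molecular formula from the SMILES: C9H15ClO2.
DoU = (2C + 2 + N − H − X)/2 = (2·9 + 2 + 0 − 15 − 1)/2 = 4/2 = 2.
(Structurally: 1 ring(s) + 1 π bond(s) = 2.)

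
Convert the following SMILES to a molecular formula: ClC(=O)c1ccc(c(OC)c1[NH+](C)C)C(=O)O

C11H13ClNO4+

Heavy atoms from the SMILES: 11 C, 1 Cl, 1 N, 4 O.
Implicit hydrogens by atom environment:
  4 × C (aromatic): no H
  3 × C: 3 H each → 9
  3 × O: no H
  2 × C (aromatic): 1 H each → 2
  2 × C: no H
  1 × Cl: no H
  1 × N (charge +1): 1 H
  1 × O: 1 H
  Total hydrogens = 13.
Net charge +1.
Molecular formula: C11H13ClNO4+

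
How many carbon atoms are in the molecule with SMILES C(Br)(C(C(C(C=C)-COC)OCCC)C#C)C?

14

The symbol for carbon appears 14 times in the SMILES.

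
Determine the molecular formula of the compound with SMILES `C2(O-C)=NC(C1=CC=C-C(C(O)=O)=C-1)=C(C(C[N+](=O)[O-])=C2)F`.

Heavy atoms from the SMILES: 14 C, 1 F, 2 N, 5 O.
Implicit hydrogens by atom environment:
  6 × C (aromatic): no H
  5 × C (aromatic): 1 H each → 5
  3 × O: no H
  1 × C: 3 H
  1 × C: 2 H
  1 × C: no H
  1 × F: no H
  1 × N (aromatic): no H
  1 × N (charge +1): no H
  1 × O: 1 H
  1 × O (charge -1): no H
  Total hydrogens = 11.
Molecular formula: C14H11FN2O5

C14H11FN2O5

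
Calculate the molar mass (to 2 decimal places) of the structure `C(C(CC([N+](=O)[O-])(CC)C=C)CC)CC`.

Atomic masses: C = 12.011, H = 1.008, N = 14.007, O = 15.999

Molecular formula: C12H23NO2.
M = 12×12.011 + 23×1.008 + 1×14.007 + 2×15.999 = 213.32 g/mol.

213.32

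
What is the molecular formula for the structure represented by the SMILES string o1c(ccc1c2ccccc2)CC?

C12H12O

Heavy atoms from the SMILES: 12 C, 1 O.
Implicit hydrogens by atom environment:
  7 × C (aromatic): 1 H each → 7
  3 × C (aromatic): no H
  1 × C: 3 H
  1 × C: 2 H
  1 × O (aromatic): no H
  Total hydrogens = 12.
Molecular formula: C12H12O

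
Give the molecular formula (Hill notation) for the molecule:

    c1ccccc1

C6H6

Heavy atoms from the SMILES: 6 C.
Implicit hydrogens by atom environment:
  6 × C (aromatic): 1 H each → 6
  Total hydrogens = 6.
Molecular formula: C6H6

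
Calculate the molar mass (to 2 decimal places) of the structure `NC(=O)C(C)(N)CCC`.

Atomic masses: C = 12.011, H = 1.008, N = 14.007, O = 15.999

Molecular formula: C6H14N2O.
M = 6×12.011 + 14×1.008 + 2×14.007 + 1×15.999 = 130.19 g/mol.

130.19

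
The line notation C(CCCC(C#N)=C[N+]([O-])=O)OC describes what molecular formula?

C8H12N2O3

Heavy atoms from the SMILES: 8 C, 2 N, 3 O.
Implicit hydrogens by atom environment:
  4 × C: 2 H each → 8
  2 × C: no H
  2 × O: no H
  1 × C: 3 H
  1 × C: 1 H
  1 × N: no H
  1 × N (charge +1): no H
  1 × O (charge -1): no H
  Total hydrogens = 12.
Molecular formula: C8H12N2O3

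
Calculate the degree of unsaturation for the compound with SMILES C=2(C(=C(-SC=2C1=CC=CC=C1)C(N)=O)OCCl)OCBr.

Molecular formula from the SMILES: C13H11BrClNO3S.
DoU = (2C + 2 + N − H − X)/2 = (2·13 + 2 + 1 − 11 − 2)/2 = 16/2 = 8.
(Structurally: 2 ring(s) + 6 π bond(s) = 8.)

8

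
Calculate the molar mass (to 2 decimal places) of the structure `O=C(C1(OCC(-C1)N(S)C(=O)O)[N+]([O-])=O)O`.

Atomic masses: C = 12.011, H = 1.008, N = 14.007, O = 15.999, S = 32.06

Molecular formula: C6H8N2O7S.
M = 6×12.011 + 8×1.008 + 2×14.007 + 7×15.999 + 1×32.06 = 252.20 g/mol.

252.20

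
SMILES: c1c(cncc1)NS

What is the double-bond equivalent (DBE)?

Molecular formula from the SMILES: C5H6N2S.
DoU = (2C + 2 + N − H − X)/2 = (2·5 + 2 + 2 − 6 − 0)/2 = 8/2 = 4.
(Structurally: 1 ring(s) + 3 π bond(s) = 4.)

4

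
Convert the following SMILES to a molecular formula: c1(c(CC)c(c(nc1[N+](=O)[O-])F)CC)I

C9H10FIN2O2

Heavy atoms from the SMILES: 9 C, 1 F, 1 I, 2 N, 2 O.
Implicit hydrogens by atom environment:
  5 × C (aromatic): no H
  2 × C: 3 H each → 6
  2 × C: 2 H each → 4
  1 × F: no H
  1 × I: no H
  1 × N (aromatic): no H
  1 × N (charge +1): no H
  1 × O: no H
  1 × O (charge -1): no H
  Total hydrogens = 10.
Molecular formula: C9H10FIN2O2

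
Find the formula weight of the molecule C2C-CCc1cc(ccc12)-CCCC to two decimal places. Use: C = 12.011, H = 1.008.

188.31

Molecular formula: C14H20.
M = 14×12.011 + 20×1.008 = 188.31 g/mol.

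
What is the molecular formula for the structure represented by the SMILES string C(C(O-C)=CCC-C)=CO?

Heavy atoms from the SMILES: 8 C, 2 O.
Implicit hydrogens by atom environment:
  3 × C: 1 H each → 3
  2 × C: 3 H each → 6
  2 × C: 2 H each → 4
  1 × C: no H
  1 × O: 1 H
  1 × O: no H
  Total hydrogens = 14.
Molecular formula: C8H14O2

C8H14O2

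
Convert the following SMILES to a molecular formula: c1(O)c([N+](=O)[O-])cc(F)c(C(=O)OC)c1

C8H6FNO5

Heavy atoms from the SMILES: 8 C, 1 F, 1 N, 5 O.
Implicit hydrogens by atom environment:
  4 × C (aromatic): no H
  3 × O: no H
  2 × C (aromatic): 1 H each → 2
  1 × C: 3 H
  1 × C: no H
  1 × F: no H
  1 × N (charge +1): no H
  1 × O: 1 H
  1 × O (charge -1): no H
  Total hydrogens = 6.
Molecular formula: C8H6FNO5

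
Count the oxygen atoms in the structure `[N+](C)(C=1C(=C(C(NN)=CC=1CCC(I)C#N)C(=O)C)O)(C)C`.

2

The symbol for oxygen appears 2 times in the SMILES.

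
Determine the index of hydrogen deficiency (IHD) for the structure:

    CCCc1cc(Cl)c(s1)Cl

3

Molecular formula from the SMILES: C7H8Cl2S.
DoU = (2C + 2 + N − H − X)/2 = (2·7 + 2 + 0 − 8 − 2)/2 = 6/2 = 3.
(Structurally: 1 ring(s) + 2 π bond(s) = 3.)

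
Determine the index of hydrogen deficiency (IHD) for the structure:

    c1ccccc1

4

Molecular formula from the SMILES: C6H6.
DoU = (2C + 2 + N − H − X)/2 = (2·6 + 2 + 0 − 6 − 0)/2 = 8/2 = 4.
(Structurally: 1 ring(s) + 3 π bond(s) = 4.)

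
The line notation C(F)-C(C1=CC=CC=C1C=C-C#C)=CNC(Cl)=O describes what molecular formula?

Heavy atoms from the SMILES: 14 C, 1 Cl, 1 F, 1 N, 1 O.
Implicit hydrogens by atom environment:
  4 × C: 1 H each → 4
  4 × C (aromatic): 1 H each → 4
  3 × C: no H
  2 × C (aromatic): no H
  1 × C: 2 H
  1 × Cl: no H
  1 × F: no H
  1 × N: 1 H
  1 × O: no H
  Total hydrogens = 11.
Molecular formula: C14H11ClFNO

C14H11ClFNO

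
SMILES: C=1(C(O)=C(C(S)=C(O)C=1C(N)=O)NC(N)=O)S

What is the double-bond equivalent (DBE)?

6

Molecular formula from the SMILES: C8H9N3O4S2.
DoU = (2C + 2 + N − H − X)/2 = (2·8 + 2 + 3 − 9 − 0)/2 = 12/2 = 6.
(Structurally: 1 ring(s) + 5 π bond(s) = 6.)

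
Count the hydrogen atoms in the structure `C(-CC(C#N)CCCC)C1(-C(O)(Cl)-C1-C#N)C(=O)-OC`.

Hydrogens are implicit in SMILES; fill each atom to its normal valence:
  5 × C: 2 H each → 10
  5 × C: no H
  2 × C: 3 H each → 6
  2 × C: 1 H each → 2
  2 × N: no H
  2 × O: no H
  1 × Cl: no H
  1 × O: 1 H
  Total hydrogens = 19.

19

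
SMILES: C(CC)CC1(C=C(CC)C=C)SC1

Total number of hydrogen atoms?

Hydrogens are implicit in SMILES; fill each atom to its normal valence:
  6 × C: 2 H each → 12
  2 × C: 3 H each → 6
  2 × C: 1 H each → 2
  2 × C: no H
  1 × S: no H
  Total hydrogens = 20.

20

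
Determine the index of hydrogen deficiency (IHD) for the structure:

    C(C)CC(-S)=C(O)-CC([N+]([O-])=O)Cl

2

Molecular formula from the SMILES: C7H12ClNO3S.
DoU = (2C + 2 + N − H − X)/2 = (2·7 + 2 + 1 − 12 − 1)/2 = 4/2 = 2.
(Structurally: 0 ring(s) + 2 π bond(s) = 2.)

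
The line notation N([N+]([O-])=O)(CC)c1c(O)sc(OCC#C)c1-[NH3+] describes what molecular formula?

Heavy atoms from the SMILES: 9 C, 3 N, 4 O, 1 S.
Implicit hydrogens by atom environment:
  4 × C (aromatic): no H
  2 × C: 2 H each → 4
  2 × O: no H
  1 × C: 3 H
  1 × C: 1 H
  1 × C: no H
  1 × N (charge +1): 3 H
  1 × N: no H
  1 × N (charge +1): no H
  1 × O: 1 H
  1 × O (charge -1): no H
  1 × S (aromatic): no H
  Total hydrogens = 12.
Net charge +1.
Molecular formula: C9H12N3O4S+

C9H12N3O4S+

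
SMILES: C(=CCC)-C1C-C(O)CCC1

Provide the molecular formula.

C10H18O

Heavy atoms from the SMILES: 10 C, 1 O.
Implicit hydrogens by atom environment:
  5 × C: 2 H each → 10
  4 × C: 1 H each → 4
  1 × C: 3 H
  1 × O: 1 H
  Total hydrogens = 18.
Molecular formula: C10H18O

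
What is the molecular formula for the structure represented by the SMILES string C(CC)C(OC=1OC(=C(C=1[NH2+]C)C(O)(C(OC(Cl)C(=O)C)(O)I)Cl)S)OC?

C15H23Cl2INO7S+

Heavy atoms from the SMILES: 15 C, 2 Cl, 1 I, 1 N, 7 O, 1 S.
Implicit hydrogens by atom environment:
  4 × C: 3 H each → 12
  4 × C (aromatic): no H
  4 × O: no H
  3 × C: no H
  2 × C: 2 H each → 4
  2 × C: 1 H each → 2
  2 × Cl: no H
  2 × O: 1 H each → 2
  1 × I: no H
  1 × N (charge +1): 2 H
  1 × O (aromatic): no H
  1 × S: 1 H
  Total hydrogens = 23.
Net charge +1.
Molecular formula: C15H23Cl2INO7S+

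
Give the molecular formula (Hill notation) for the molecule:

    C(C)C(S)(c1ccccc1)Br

Heavy atoms from the SMILES: 1 Br, 9 C, 1 S.
Implicit hydrogens by atom environment:
  5 × C (aromatic): 1 H each → 5
  1 × Br: no H
  1 × C: 3 H
  1 × C: 2 H
  1 × C: no H
  1 × C (aromatic): no H
  1 × S: 1 H
  Total hydrogens = 11.
Molecular formula: C9H11BrS

C9H11BrS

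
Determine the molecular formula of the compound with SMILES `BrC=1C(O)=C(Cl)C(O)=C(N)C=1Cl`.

Heavy atoms from the SMILES: 1 Br, 6 C, 2 Cl, 1 N, 2 O.
Implicit hydrogens by atom environment:
  6 × C (aromatic): no H
  2 × Cl: no H
  2 × O: 1 H each → 2
  1 × Br: no H
  1 × N: 2 H
  Total hydrogens = 4.
Molecular formula: C6H4BrCl2NO2

C6H4BrCl2NO2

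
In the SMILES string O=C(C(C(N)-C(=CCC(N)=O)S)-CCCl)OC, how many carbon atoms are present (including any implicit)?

The symbol for carbon appears 10 times in the SMILES. (Cl is a single chlorine, not C + l.)

10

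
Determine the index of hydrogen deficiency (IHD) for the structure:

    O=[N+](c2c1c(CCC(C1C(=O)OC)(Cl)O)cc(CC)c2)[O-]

Molecular formula from the SMILES: C14H16ClNO5.
DoU = (2C + 2 + N − H − X)/2 = (2·14 + 2 + 1 − 16 − 1)/2 = 14/2 = 7.
(Structurally: 2 ring(s) + 5 π bond(s) = 7.)

7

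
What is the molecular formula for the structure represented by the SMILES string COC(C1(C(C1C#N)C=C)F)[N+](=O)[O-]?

C8H9FN2O3

Heavy atoms from the SMILES: 8 C, 1 F, 2 N, 3 O.
Implicit hydrogens by atom environment:
  4 × C: 1 H each → 4
  2 × C: no H
  2 × O: no H
  1 × C: 3 H
  1 × C: 2 H
  1 × F: no H
  1 × N (charge +1): no H
  1 × N: no H
  1 × O (charge -1): no H
  Total hydrogens = 9.
Molecular formula: C8H9FN2O3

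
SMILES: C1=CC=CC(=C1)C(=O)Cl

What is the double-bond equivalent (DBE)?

5

Molecular formula from the SMILES: C7H5ClO.
DoU = (2C + 2 + N − H − X)/2 = (2·7 + 2 + 0 − 5 − 1)/2 = 10/2 = 5.
(Structurally: 1 ring(s) + 4 π bond(s) = 5.)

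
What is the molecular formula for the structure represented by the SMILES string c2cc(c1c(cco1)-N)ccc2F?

C10H8FNO

Heavy atoms from the SMILES: 10 C, 1 F, 1 N, 1 O.
Implicit hydrogens by atom environment:
  6 × C (aromatic): 1 H each → 6
  4 × C (aromatic): no H
  1 × F: no H
  1 × N: 2 H
  1 × O (aromatic): no H
  Total hydrogens = 8.
Molecular formula: C10H8FNO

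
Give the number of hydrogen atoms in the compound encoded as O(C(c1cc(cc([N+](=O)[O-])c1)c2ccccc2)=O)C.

11

Hydrogens are implicit in SMILES; fill each atom to its normal valence:
  8 × C (aromatic): 1 H each → 8
  4 × C (aromatic): no H
  3 × O: no H
  1 × C: 3 H
  1 × C: no H
  1 × N (charge +1): no H
  1 × O (charge -1): no H
  Total hydrogens = 11.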